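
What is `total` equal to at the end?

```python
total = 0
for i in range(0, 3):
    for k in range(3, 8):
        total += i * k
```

75

i=0,k=3: total = 0+0 = 0
i=0,k=4: total = 0+0 = 0
i=0,k=5: total = 0+0 = 0
i=0,k=6: total = 0+0 = 0
i=0,k=7: total = 0+0 = 0
i=1,k=3: total = 0+3 = 3
i=1,k=4: total = 3+4 = 7
i=1,k=5: total = 7+5 = 12
i=1,k=6: total = 12+6 = 18
i=1,k=7: total = 18+7 = 25
i=2,k=3: total = 25+6 = 31
i=2,k=4: total = 31+8 = 39
i=2,k=5: total = 39+10 = 49
i=2,k=6: total = 49+12 = 61
i=2,k=7: total = 61+14 = 75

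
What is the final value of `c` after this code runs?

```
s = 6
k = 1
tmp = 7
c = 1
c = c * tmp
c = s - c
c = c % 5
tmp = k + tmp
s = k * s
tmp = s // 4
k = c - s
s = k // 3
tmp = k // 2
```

c = 1*7 = 7
c = 6-7 = -1
c = (-1)%5 = 4
tmp = 1+7 = 8
s = 1*6 = 6
tmp = 6//4 = 1
k = 4-6 = -2
s = (-2)//3 = -1
tmp = (-2)//2 = -1

4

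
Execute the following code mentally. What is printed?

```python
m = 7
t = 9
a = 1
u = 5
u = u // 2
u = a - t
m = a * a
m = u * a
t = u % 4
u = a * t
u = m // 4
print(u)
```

u = 5//2 = 2
u = 1-9 = -8
m = 1*1 = 1
m = (-8)*1 = -8
t = (-8)%4 = 0
u = 1*0 = 0
u = (-8)//4 = -2

-2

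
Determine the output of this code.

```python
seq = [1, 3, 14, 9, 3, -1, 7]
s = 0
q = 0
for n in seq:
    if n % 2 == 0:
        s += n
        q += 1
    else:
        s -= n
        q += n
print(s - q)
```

n=1: not even, s = 0-1 = -1; q=1
n=3: not even, s = (-1)-3 = -4; q=4
n=14: even, s = (-4)+14 = 10; q=5
n=9: not even, s = 10-9 = 1; q=14
n=3: not even, s = 1-3 = -2; q=17
n=-1: not even, s = (-2)-(-1) = -1; q=16
n=7: not even, s = (-1)-7 = -8; q=23
s-q = (-8)-23 = -31

-31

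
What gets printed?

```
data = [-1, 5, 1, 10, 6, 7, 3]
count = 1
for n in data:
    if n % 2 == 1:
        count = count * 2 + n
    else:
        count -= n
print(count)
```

n=-1: odd, count = 1*2+(-1) = 1
n=5: odd, count = 1*2+5 = 7
n=1: odd, count = 7*2+1 = 15
n=10: not odd, count = 15-10 = 5
n=6: not odd, count = 5-6 = -1
n=7: odd, count = (-1)*2+7 = 5
n=3: odd, count = 5*2+3 = 13

13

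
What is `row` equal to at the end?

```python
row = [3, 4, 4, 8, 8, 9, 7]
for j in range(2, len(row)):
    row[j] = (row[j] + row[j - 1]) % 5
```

j=2: row[2] = (4+4)%5 = 3 → [3, 4, 3, 8, 8, 9, 7]
j=3: row[3] = (8+3)%5 = 1 → [3, 4, 3, 1, 8, 9, 7]
j=4: row[4] = (8+1)%5 = 4 → [3, 4, 3, 1, 4, 9, 7]
j=5: row[5] = (9+4)%5 = 3 → [3, 4, 3, 1, 4, 3, 7]
j=6: row[6] = (7+3)%5 = 0 → [3, 4, 3, 1, 4, 3, 0]

[3, 4, 3, 1, 4, 3, 0]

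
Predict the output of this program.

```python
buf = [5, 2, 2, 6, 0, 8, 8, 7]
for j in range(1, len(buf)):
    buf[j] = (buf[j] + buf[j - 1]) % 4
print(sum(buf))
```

j=1: buf[1] = (2+5)%4 = 3 → [5, 3, 2, 6, 0, 8, 8, 7]
j=2: buf[2] = (2+3)%4 = 1 → [5, 3, 1, 6, 0, 8, 8, 7]
j=3: buf[3] = (6+1)%4 = 3 → [5, 3, 1, 3, 0, 8, 8, 7]
j=4: buf[4] = (0+3)%4 = 3 → [5, 3, 1, 3, 3, 8, 8, 7]
j=5: buf[5] = (8+3)%4 = 3 → [5, 3, 1, 3, 3, 3, 8, 7]
j=6: buf[6] = (8+3)%4 = 3 → [5, 3, 1, 3, 3, 3, 3, 7]
j=7: buf[7] = (7+3)%4 = 2 → [5, 3, 1, 3, 3, 3, 3, 2]
sum = 23

23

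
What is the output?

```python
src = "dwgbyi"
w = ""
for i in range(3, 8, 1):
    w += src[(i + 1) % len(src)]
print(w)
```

i=3: add src[4]='y' → 'y'
i=4: add src[5]='i' → 'yi'
i=5: add src[0]='d' → 'yid'
i=6: add src[1]='w' → 'yidw'
i=7: add src[2]='g' → 'yidwg'

yidwg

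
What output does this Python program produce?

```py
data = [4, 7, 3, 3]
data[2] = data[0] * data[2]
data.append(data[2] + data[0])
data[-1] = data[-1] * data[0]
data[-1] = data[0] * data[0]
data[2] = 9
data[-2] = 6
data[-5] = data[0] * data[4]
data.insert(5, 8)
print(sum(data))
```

110

data[2] = data[0]*data[2] = 4*3 = 12 → [4, 7, 12, 3]
append data[2]+data[0] = 12+4 = 16 → [4, 7, 12, 3, 16]
data[-1] = data[-1]*data[0] = 16*4 = 64 → [4, 7, 12, 3, 64]
data[-1] = data[0]*data[0] = 4*4 = 16 → [4, 7, 12, 3, 16]
data[2] = 9 → [4, 7, 9, 3, 16]
data[-2] = 6 → [4, 7, 9, 6, 16]
data[-5] = data[0]*data[4] = 4*16 = 64 → [64, 7, 9, 6, 16]
insert 8 at 5 → [64, 7, 9, 6, 16, 8]
sum = 110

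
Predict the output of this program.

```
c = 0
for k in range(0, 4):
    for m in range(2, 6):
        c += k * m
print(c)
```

k=0,m=2: c = 0+0 = 0
k=0,m=3: c = 0+0 = 0
k=0,m=4: c = 0+0 = 0
k=0,m=5: c = 0+0 = 0
k=1,m=2: c = 0+2 = 2
k=1,m=3: c = 2+3 = 5
k=1,m=4: c = 5+4 = 9
k=1,m=5: c = 9+5 = 14
k=2,m=2: c = 14+4 = 18
k=2,m=3: c = 18+6 = 24
k=2,m=4: c = 24+8 = 32
k=2,m=5: c = 32+10 = 42
k=3,m=2: c = 42+6 = 48
k=3,m=3: c = 48+9 = 57
k=3,m=4: c = 57+12 = 69
k=3,m=5: c = 69+15 = 84

84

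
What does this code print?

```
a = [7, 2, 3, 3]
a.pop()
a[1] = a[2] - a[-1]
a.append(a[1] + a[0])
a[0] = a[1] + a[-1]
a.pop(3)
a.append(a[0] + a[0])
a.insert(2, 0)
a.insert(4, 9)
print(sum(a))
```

33

pop() removes 3 → [7, 2, 3]
a[1] = a[2]-a[-1] = 3-3 = 0 → [7, 0, 3]
append a[1]+a[0] = 0+7 = 7 → [7, 0, 3, 7]
a[0] = a[1]+a[-1] = 0+7 = 7 → [7, 0, 3, 7]
pop(3) removes 7 → [7, 0, 3]
append a[0]+a[0] = 7+7 = 14 → [7, 0, 3, 14]
insert 0 at 2 → [7, 0, 0, 3, 14]
insert 9 at 4 → [7, 0, 0, 3, 9, 14]
sum = 33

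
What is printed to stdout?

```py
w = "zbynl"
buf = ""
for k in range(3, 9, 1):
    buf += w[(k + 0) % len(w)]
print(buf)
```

nlzbyn

k=3: add w[3]='n' → 'n'
k=4: add w[4]='l' → 'nl'
k=5: add w[0]='z' → 'nlz'
k=6: add w[1]='b' → 'nlzb'
k=7: add w[2]='y' → 'nlzby'
k=8: add w[3]='n' → 'nlzbyn'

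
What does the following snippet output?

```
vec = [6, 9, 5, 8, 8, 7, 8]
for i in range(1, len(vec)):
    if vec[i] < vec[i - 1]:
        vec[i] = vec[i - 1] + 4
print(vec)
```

[6, 9, 13, 17, 21, 25, 29]

i=1: 9>=6, unchanged → [6, 9, 5, 8, 8, 7, 8]
i=2: 5<9, vec[2] = 9+4 = 13 → [6, 9, 13, 8, 8, 7, 8]
i=3: 8<13, vec[3] = 13+4 = 17 → [6, 9, 13, 17, 8, 7, 8]
i=4: 8<17, vec[4] = 17+4 = 21 → [6, 9, 13, 17, 21, 7, 8]
i=5: 7<21, vec[5] = 21+4 = 25 → [6, 9, 13, 17, 21, 25, 8]
i=6: 8<25, vec[6] = 25+4 = 29 → [6, 9, 13, 17, 21, 25, 29]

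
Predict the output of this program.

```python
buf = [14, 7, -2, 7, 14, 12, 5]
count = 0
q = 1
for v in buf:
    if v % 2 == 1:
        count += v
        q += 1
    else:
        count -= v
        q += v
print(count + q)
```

v=14: not odd, count = 0-14 = -14; q=15
v=7: odd, count = (-14)+7 = -7; q=16
v=-2: not odd, count = (-7)-(-2) = -5; q=14
v=7: odd, count = (-5)+7 = 2; q=15
v=14: not odd, count = 2-14 = -12; q=29
v=12: not odd, count = (-12)-12 = -24; q=41
v=5: odd, count = (-24)+5 = -19; q=42
count+q = (-19)+42 = 23

23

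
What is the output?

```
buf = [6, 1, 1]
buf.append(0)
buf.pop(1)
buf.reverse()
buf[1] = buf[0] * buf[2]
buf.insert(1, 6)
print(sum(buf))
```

12

append 0 → [6, 1, 1, 0]
pop(1) removes 1 → [6, 1, 0]
reverse → [0, 1, 6]
buf[1] = buf[0]*buf[2] = 0*6 = 0 → [0, 0, 6]
insert 6 at 1 → [0, 6, 0, 6]
sum = 12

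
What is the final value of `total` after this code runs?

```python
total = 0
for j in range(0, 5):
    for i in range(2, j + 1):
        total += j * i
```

j=2,i=2: total = 0+4 = 4
j=3,i=2: total = 4+6 = 10
j=3,i=3: total = 10+9 = 19
j=4,i=2: total = 19+8 = 27
j=4,i=3: total = 27+12 = 39
j=4,i=4: total = 39+16 = 55

55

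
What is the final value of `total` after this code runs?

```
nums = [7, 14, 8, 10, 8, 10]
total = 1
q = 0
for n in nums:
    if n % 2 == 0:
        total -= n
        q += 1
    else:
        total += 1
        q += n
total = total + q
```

-36

n=7: not even, total = 1+1 = 2; q=7
n=14: even, total = 2-14 = -12; q=8
n=8: even, total = (-12)-8 = -20; q=9
n=10: even, total = (-20)-10 = -30; q=10
n=8: even, total = (-30)-8 = -38; q=11
n=10: even, total = (-38)-10 = -48; q=12
total+q = (-48)+12 = -36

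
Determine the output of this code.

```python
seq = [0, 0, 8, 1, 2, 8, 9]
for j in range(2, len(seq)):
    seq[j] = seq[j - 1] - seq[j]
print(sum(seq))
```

j=2: seq[2] = 0-8 = -8 → [0, 0, -8, 1, 2, 8, 9]
j=3: seq[3] = (-8)-1 = -9 → [0, 0, -8, -9, 2, 8, 9]
j=4: seq[4] = (-9)-2 = -11 → [0, 0, -8, -9, -11, 8, 9]
j=5: seq[5] = (-11)-8 = -19 → [0, 0, -8, -9, -11, -19, 9]
j=6: seq[6] = (-19)-9 = -28 → [0, 0, -8, -9, -11, -19, -28]
sum = -75

-75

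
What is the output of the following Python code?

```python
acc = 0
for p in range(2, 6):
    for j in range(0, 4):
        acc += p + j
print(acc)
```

p=2,j=0: acc = 0+2 = 2
p=2,j=1: acc = 2+3 = 5
p=2,j=2: acc = 5+4 = 9
p=2,j=3: acc = 9+5 = 14
p=3,j=0: acc = 14+3 = 17
p=3,j=1: acc = 17+4 = 21
p=3,j=2: acc = 21+5 = 26
p=3,j=3: acc = 26+6 = 32
p=4,j=0: acc = 32+4 = 36
p=4,j=1: acc = 36+5 = 41
p=4,j=2: acc = 41+6 = 47
p=4,j=3: acc = 47+7 = 54
p=5,j=0: acc = 54+5 = 59
p=5,j=1: acc = 59+6 = 65
p=5,j=2: acc = 65+7 = 72
p=5,j=3: acc = 72+8 = 80

80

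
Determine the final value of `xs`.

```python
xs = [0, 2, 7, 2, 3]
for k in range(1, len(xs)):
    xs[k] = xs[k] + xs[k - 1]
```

k=1: xs[1] = 2+0 = 2 → [0, 2, 7, 2, 3]
k=2: xs[2] = 7+2 = 9 → [0, 2, 9, 2, 3]
k=3: xs[3] = 2+9 = 11 → [0, 2, 9, 11, 3]
k=4: xs[4] = 3+11 = 14 → [0, 2, 9, 11, 14]

[0, 2, 9, 11, 14]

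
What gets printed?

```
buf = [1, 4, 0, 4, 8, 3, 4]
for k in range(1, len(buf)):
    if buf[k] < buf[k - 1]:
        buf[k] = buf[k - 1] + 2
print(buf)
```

k=1: 4>=1, unchanged → [1, 4, 0, 4, 8, 3, 4]
k=2: 0<4, buf[2] = 4+2 = 6 → [1, 4, 6, 4, 8, 3, 4]
k=3: 4<6, buf[3] = 6+2 = 8 → [1, 4, 6, 8, 8, 3, 4]
k=4: 8>=8, unchanged → [1, 4, 6, 8, 8, 3, 4]
k=5: 3<8, buf[5] = 8+2 = 10 → [1, 4, 6, 8, 8, 10, 4]
k=6: 4<10, buf[6] = 10+2 = 12 → [1, 4, 6, 8, 8, 10, 12]

[1, 4, 6, 8, 8, 10, 12]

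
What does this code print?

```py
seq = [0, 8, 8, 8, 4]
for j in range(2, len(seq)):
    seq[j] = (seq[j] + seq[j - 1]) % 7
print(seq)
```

[0, 8, 2, 3, 0]

j=2: seq[2] = (8+8)%7 = 2 → [0, 8, 2, 8, 4]
j=3: seq[3] = (8+2)%7 = 3 → [0, 8, 2, 3, 4]
j=4: seq[4] = (4+3)%7 = 0 → [0, 8, 2, 3, 0]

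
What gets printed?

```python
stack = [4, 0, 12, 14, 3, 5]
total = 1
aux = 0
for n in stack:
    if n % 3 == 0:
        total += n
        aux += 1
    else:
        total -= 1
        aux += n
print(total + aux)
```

n=4: not %3==0, total = 1-1 = 0; aux=4
n=0: %3==0, total = 0+0 = 0; aux=5
n=12: %3==0, total = 0+12 = 12; aux=6
n=14: not %3==0, total = 12-1 = 11; aux=20
n=3: %3==0, total = 11+3 = 14; aux=21
n=5: not %3==0, total = 14-1 = 13; aux=26
total+aux = 13+26 = 39

39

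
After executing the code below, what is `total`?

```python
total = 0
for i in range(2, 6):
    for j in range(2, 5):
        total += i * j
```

i=2,j=2: total = 0+4 = 4
i=2,j=3: total = 4+6 = 10
i=2,j=4: total = 10+8 = 18
i=3,j=2: total = 18+6 = 24
i=3,j=3: total = 24+9 = 33
i=3,j=4: total = 33+12 = 45
i=4,j=2: total = 45+8 = 53
i=4,j=3: total = 53+12 = 65
i=4,j=4: total = 65+16 = 81
i=5,j=2: total = 81+10 = 91
i=5,j=3: total = 91+15 = 106
i=5,j=4: total = 106+20 = 126

126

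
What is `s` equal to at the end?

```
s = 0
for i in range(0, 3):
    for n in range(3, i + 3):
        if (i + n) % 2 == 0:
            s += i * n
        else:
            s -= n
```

8

i=1,n=3: even sum, s = 0+3 = 3
i=2,n=3: odd sum, s = 3-3 = 0
i=2,n=4: even sum, s = 0+8 = 8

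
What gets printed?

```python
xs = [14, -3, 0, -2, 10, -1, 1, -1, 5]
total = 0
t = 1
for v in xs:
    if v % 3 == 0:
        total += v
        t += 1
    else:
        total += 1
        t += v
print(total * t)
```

116

v=14: not %3==0, total = 0+1 = 1; t=15
v=-3: %3==0, total = 1+(-3) = -2; t=16
v=0: %3==0, total = (-2)+0 = -2; t=17
v=-2: not %3==0, total = (-2)+1 = -1; t=15
v=10: not %3==0, total = (-1)+1 = 0; t=25
v=-1: not %3==0, total = 0+1 = 1; t=24
v=1: not %3==0, total = 1+1 = 2; t=25
v=-1: not %3==0, total = 2+1 = 3; t=24
v=5: not %3==0, total = 3+1 = 4; t=29
total*t = 4*29 = 116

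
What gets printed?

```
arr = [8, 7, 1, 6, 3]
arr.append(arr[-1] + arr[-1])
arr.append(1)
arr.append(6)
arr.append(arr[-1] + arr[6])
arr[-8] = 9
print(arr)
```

append arr[-1]+arr[-1] = 3+3 = 6 → [8, 7, 1, 6, 3, 6]
append 1 → [8, 7, 1, 6, 3, 6, 1]
append 6 → [8, 7, 1, 6, 3, 6, 1, 6]
append arr[-1]+arr[6] = 6+1 = 7 → [8, 7, 1, 6, 3, 6, 1, 6, 7]
arr[-8] = 9 → [8, 9, 1, 6, 3, 6, 1, 6, 7]

[8, 9, 1, 6, 3, 6, 1, 6, 7]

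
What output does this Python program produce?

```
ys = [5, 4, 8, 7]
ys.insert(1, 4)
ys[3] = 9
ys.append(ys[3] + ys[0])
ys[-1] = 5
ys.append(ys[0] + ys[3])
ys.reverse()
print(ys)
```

insert 4 at 1 → [5, 4, 4, 8, 7]
ys[3] = 9 → [5, 4, 4, 9, 7]
append ys[3]+ys[0] = 9+5 = 14 → [5, 4, 4, 9, 7, 14]
ys[-1] = 5 → [5, 4, 4, 9, 7, 5]
append ys[0]+ys[3] = 5+9 = 14 → [5, 4, 4, 9, 7, 5, 14]
reverse → [14, 5, 7, 9, 4, 4, 5]

[14, 5, 7, 9, 4, 4, 5]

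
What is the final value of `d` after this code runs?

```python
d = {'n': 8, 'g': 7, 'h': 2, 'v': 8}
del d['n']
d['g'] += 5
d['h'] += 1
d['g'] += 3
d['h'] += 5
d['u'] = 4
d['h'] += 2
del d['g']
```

del 'n' → {'g': 7, 'h': 2, 'v': 8}
d['g'] = 7+5 = 12 → {'g': 12, 'h': 2, 'v': 8}
d['h'] = 2+1 = 3 → {'g': 12, 'h': 3, 'v': 8}
d['g'] = 12+3 = 15 → {'g': 15, 'h': 3, 'v': 8}
d['h'] = 3+5 = 8 → {'g': 15, 'h': 8, 'v': 8}
d['u'] = 4 → {'g': 15, 'h': 8, 'v': 8, 'u': 4}
d['h'] = 8+2 = 10 → {'g': 15, 'h': 10, 'v': 8, 'u': 4}
del 'g' → {'h': 10, 'v': 8, 'u': 4}

{'h': 10, 'v': 8, 'u': 4}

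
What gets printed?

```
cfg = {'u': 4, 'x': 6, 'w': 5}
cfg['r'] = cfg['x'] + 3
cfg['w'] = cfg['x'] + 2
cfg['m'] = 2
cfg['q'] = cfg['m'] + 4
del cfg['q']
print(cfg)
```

cfg['r'] = cfg['x']+3 = 9 → {'u': 4, 'x': 6, 'w': 5, 'r': 9}
cfg['w'] = cfg['x']+2 = 8 → {'u': 4, 'x': 6, 'w': 8, 'r': 9}
cfg['m'] = 2 → {'u': 4, 'x': 6, 'w': 8, 'r': 9, 'm': 2}
cfg['q'] = cfg['m']+4 = 6 → {'u': 4, 'x': 6, 'w': 8, 'r': 9, 'm': 2, 'q': 6}
del 'q' → {'u': 4, 'x': 6, 'w': 8, 'r': 9, 'm': 2}

{'u': 4, 'x': 6, 'w': 8, 'r': 9, 'm': 2}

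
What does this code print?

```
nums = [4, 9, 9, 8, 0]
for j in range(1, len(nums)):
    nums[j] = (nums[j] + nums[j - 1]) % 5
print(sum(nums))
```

j=1: nums[1] = (9+4)%5 = 3 → [4, 3, 9, 8, 0]
j=2: nums[2] = (9+3)%5 = 2 → [4, 3, 2, 8, 0]
j=3: nums[3] = (8+2)%5 = 0 → [4, 3, 2, 0, 0]
j=4: nums[4] = (0+0)%5 = 0 → [4, 3, 2, 0, 0]
sum = 9

9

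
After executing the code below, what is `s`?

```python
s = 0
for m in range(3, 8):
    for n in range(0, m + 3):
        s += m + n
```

m=3,n=0: s = 0+3 = 3
m=3,n=1: s = 3+4 = 7
m=3,n=2: s = 7+5 = 12
m=3,n=3: s = 12+6 = 18
m=3,n=4: s = 18+7 = 25
m=3,n=5: s = 25+8 = 33
m=4,n=0: s = 33+4 = 37
m=4,n=1: s = 37+5 = 42
m=4,n=2: s = 42+6 = 48
m=4,n=3: s = 48+7 = 55
m=4,n=4: s = 55+8 = 63
m=4,n=5: s = 63+9 = 72
m=4,n=6: s = 72+10 = 82
m=5,n=0: s = 82+5 = 87
m=5,n=1: s = 87+6 = 93
m=5,n=2: s = 93+7 = 100
m=5,n=3: s = 100+8 = 108
m=5,n=4: s = 108+9 = 117
m=5,n=5: s = 117+10 = 127
m=5,n=6: s = 127+11 = 138
m=5,n=7: s = 138+12 = 150
m=6,n=0: s = 150+6 = 156
m=6,n=1: s = 156+7 = 163
m=6,n=2: s = 163+8 = 171
m=6,n=3: s = 171+9 = 180
m=6,n=4: s = 180+10 = 190
m=6,n=5: s = 190+11 = 201
m=6,n=6: s = 201+12 = 213
m=6,n=7: s = 213+13 = 226
m=6,n=8: s = 226+14 = 240
m=7,n=0: s = 240+7 = 247
m=7,n=1: s = 247+8 = 255
m=7,n=2: s = 255+9 = 264
m=7,n=3: s = 264+10 = 274
m=7,n=4: s = 274+11 = 285
m=7,n=5: s = 285+12 = 297
m=7,n=6: s = 297+13 = 310
m=7,n=7: s = 310+14 = 324
m=7,n=8: s = 324+15 = 339
m=7,n=9: s = 339+16 = 355

355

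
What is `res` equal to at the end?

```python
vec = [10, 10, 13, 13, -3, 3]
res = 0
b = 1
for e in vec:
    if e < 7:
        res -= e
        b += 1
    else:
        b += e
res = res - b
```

-49

e=10: not <7; b=11
e=10: not <7; b=21
e=13: not <7; b=34
e=13: not <7; b=47
e=-3: <7, res = 0-(-3) = 3; b=48
e=3: <7, res = 3-3 = 0; b=49
res-b = 0-49 = -49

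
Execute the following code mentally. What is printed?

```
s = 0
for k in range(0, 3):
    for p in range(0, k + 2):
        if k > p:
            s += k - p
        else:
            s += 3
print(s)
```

k=0,p=0: not 0>0, s = 0+3 = 3
k=0,p=1: not 0>1, s = 3+3 = 6
k=1,p=0: 1>0, s = 6+1 = 7
k=1,p=1: not 1>1, s = 7+3 = 10
k=1,p=2: not 1>2, s = 10+3 = 13
k=2,p=0: 2>0, s = 13+2 = 15
k=2,p=1: 2>1, s = 15+1 = 16
k=2,p=2: not 2>2, s = 16+3 = 19
k=2,p=3: not 2>3, s = 19+3 = 22

22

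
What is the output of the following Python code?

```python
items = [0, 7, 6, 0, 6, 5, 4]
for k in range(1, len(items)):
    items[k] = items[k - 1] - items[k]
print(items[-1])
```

-28

k=1: items[1] = 0-7 = -7 → [0, -7, 6, 0, 6, 5, 4]
k=2: items[2] = (-7)-6 = -13 → [0, -7, -13, 0, 6, 5, 4]
k=3: items[3] = (-13)-0 = -13 → [0, -7, -13, -13, 6, 5, 4]
k=4: items[4] = (-13)-6 = -19 → [0, -7, -13, -13, -19, 5, 4]
k=5: items[5] = (-19)-5 = -24 → [0, -7, -13, -13, -19, -24, 4]
k=6: items[6] = (-24)-4 = -28 → [0, -7, -13, -13, -19, -24, -28]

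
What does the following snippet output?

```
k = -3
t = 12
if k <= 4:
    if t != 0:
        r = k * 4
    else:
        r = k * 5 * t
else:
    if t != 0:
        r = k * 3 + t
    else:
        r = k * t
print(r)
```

-12

k=-3, t=12
k <= 4 is True; t != 0 is True
→ r = k * 4 = -12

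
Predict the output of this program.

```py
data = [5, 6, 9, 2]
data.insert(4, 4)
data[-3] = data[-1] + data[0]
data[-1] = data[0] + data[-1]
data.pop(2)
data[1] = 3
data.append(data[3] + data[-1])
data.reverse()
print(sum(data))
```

insert 4 at 4 → [5, 6, 9, 2, 4]
data[-3] = data[-1]+data[0] = 4+5 = 9 → [5, 6, 9, 2, 4]
data[-1] = data[0]+data[-1] = 5+4 = 9 → [5, 6, 9, 2, 9]
pop(2) removes 9 → [5, 6, 2, 9]
data[1] = 3 → [5, 3, 2, 9]
append data[3]+data[-1] = 9+9 = 18 → [5, 3, 2, 9, 18]
reverse → [18, 9, 2, 3, 5]
sum = 37

37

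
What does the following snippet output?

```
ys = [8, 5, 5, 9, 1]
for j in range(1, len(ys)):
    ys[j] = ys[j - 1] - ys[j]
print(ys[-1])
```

-12

j=1: ys[1] = 8-5 = 3 → [8, 3, 5, 9, 1]
j=2: ys[2] = 3-5 = -2 → [8, 3, -2, 9, 1]
j=3: ys[3] = (-2)-9 = -11 → [8, 3, -2, -11, 1]
j=4: ys[4] = (-11)-1 = -12 → [8, 3, -2, -11, -12]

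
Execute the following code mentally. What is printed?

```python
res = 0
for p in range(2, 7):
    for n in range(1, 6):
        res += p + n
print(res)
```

175

p=2,n=1: res = 0+3 = 3
p=2,n=2: res = 3+4 = 7
p=2,n=3: res = 7+5 = 12
p=2,n=4: res = 12+6 = 18
p=2,n=5: res = 18+7 = 25
p=3,n=1: res = 25+4 = 29
p=3,n=2: res = 29+5 = 34
p=3,n=3: res = 34+6 = 40
p=3,n=4: res = 40+7 = 47
p=3,n=5: res = 47+8 = 55
p=4,n=1: res = 55+5 = 60
p=4,n=2: res = 60+6 = 66
p=4,n=3: res = 66+7 = 73
p=4,n=4: res = 73+8 = 81
p=4,n=5: res = 81+9 = 90
p=5,n=1: res = 90+6 = 96
p=5,n=2: res = 96+7 = 103
p=5,n=3: res = 103+8 = 111
p=5,n=4: res = 111+9 = 120
p=5,n=5: res = 120+10 = 130
p=6,n=1: res = 130+7 = 137
p=6,n=2: res = 137+8 = 145
p=6,n=3: res = 145+9 = 154
p=6,n=4: res = 154+10 = 164
p=6,n=5: res = 164+11 = 175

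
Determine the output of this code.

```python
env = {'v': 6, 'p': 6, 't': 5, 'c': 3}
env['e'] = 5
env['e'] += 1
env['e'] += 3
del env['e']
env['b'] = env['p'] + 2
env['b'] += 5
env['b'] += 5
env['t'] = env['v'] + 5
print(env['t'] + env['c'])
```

14

env['e'] = 5 → {'v': 6, 'p': 6, 't': 5, 'c': 3, 'e': 5}
env['e'] = 5+1 = 6 → {'v': 6, 'p': 6, 't': 5, 'c': 3, 'e': 6}
env['e'] = 6+3 = 9 → {'v': 6, 'p': 6, 't': 5, 'c': 3, 'e': 9}
del 'e' → {'v': 6, 'p': 6, 't': 5, 'c': 3}
env['b'] = env['p']+2 = 8 → {'v': 6, 'p': 6, 't': 5, 'c': 3, 'b': 8}
env['b'] = 8+5 = 13 → {'v': 6, 'p': 6, 't': 5, 'c': 3, 'b': 13}
env['b'] = 13+5 = 18 → {'v': 6, 'p': 6, 't': 5, 'c': 3, 'b': 18}
env['t'] = env['v']+5 = 11 → {'v': 6, 'p': 6, 't': 11, 'c': 3, 'b': 18}
env['t']+env['c'] = 11+3 = 14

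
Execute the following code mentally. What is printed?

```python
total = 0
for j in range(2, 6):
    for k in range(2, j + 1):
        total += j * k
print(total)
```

125

j=2,k=2: total = 0+4 = 4
j=3,k=2: total = 4+6 = 10
j=3,k=3: total = 10+9 = 19
j=4,k=2: total = 19+8 = 27
j=4,k=3: total = 27+12 = 39
j=4,k=4: total = 39+16 = 55
j=5,k=2: total = 55+10 = 65
j=5,k=3: total = 65+15 = 80
j=5,k=4: total = 80+20 = 100
j=5,k=5: total = 100+25 = 125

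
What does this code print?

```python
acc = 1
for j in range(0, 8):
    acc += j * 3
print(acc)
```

85

j=0: acc = 1+0*3 = 1
j=1: acc = 1+1*3 = 4
j=2: acc = 4+2*3 = 10
j=3: acc = 10+3*3 = 19
j=4: acc = 19+4*3 = 31
j=5: acc = 31+5*3 = 46
j=6: acc = 46+6*3 = 64
j=7: acc = 64+7*3 = 85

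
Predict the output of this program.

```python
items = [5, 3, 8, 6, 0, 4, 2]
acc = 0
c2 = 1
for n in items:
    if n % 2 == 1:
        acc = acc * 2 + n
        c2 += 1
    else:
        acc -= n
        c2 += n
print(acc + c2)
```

n=5: odd, acc = 0*2+5 = 5; c2=2
n=3: odd, acc = 5*2+3 = 13; c2=3
n=8: not odd, acc = 13-8 = 5; c2=11
n=6: not odd, acc = 5-6 = -1; c2=17
n=0: not odd, acc = (-1)-0 = -1; c2=17
n=4: not odd, acc = (-1)-4 = -5; c2=21
n=2: not odd, acc = (-5)-2 = -7; c2=23
acc+c2 = (-7)+23 = 16

16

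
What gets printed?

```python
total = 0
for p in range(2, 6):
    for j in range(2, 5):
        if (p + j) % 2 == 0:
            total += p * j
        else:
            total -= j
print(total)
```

p=2,j=2: even sum, total = 0+4 = 4
p=2,j=3: odd sum, total = 4-3 = 1
p=2,j=4: even sum, total = 1+8 = 9
p=3,j=2: odd sum, total = 9-2 = 7
p=3,j=3: even sum, total = 7+9 = 16
p=3,j=4: odd sum, total = 16-4 = 12
p=4,j=2: even sum, total = 12+8 = 20
p=4,j=3: odd sum, total = 20-3 = 17
p=4,j=4: even sum, total = 17+16 = 33
p=5,j=2: odd sum, total = 33-2 = 31
p=5,j=3: even sum, total = 31+15 = 46
p=5,j=4: odd sum, total = 46-4 = 42

42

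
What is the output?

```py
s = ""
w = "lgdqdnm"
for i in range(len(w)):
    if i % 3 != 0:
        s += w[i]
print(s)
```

gddn

i=0: skip
i=1: add 'g' → 'g'
i=2: add 'd' → 'gd'
i=3: skip
i=4: add 'd' → 'gdd'
i=5: add 'n' → 'gddn'
i=6: skip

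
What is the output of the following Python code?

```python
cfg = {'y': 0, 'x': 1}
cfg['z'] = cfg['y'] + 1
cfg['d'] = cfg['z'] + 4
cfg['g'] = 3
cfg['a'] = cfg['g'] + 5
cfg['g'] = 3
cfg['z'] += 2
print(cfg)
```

cfg['z'] = cfg['y']+1 = 1 → {'y': 0, 'x': 1, 'z': 1}
cfg['d'] = cfg['z']+4 = 5 → {'y': 0, 'x': 1, 'z': 1, 'd': 5}
cfg['g'] = 3 → {'y': 0, 'x': 1, 'z': 1, 'd': 5, 'g': 3}
cfg['a'] = cfg['g']+5 = 8 → {'y': 0, 'x': 1, 'z': 1, 'd': 5, 'g': 3, 'a': 8}
cfg['g'] = 3 → {'y': 0, 'x': 1, 'z': 1, 'd': 5, 'g': 3, 'a': 8}
cfg['z'] = 1+2 = 3 → {'y': 0, 'x': 1, 'z': 3, 'd': 5, 'g': 3, 'a': 8}

{'y': 0, 'x': 1, 'z': 3, 'd': 5, 'g': 3, 'a': 8}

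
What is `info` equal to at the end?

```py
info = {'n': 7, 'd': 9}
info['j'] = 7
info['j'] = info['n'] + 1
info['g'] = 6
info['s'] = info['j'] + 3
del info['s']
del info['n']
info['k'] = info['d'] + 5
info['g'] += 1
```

info['j'] = 7 → {'n': 7, 'd': 9, 'j': 7}
info['j'] = info['n']+1 = 8 → {'n': 7, 'd': 9, 'j': 8}
info['g'] = 6 → {'n': 7, 'd': 9, 'j': 8, 'g': 6}
info['s'] = info['j']+3 = 11 → {'n': 7, 'd': 9, 'j': 8, 'g': 6, 's': 11}
del 's' → {'n': 7, 'd': 9, 'j': 8, 'g': 6}
del 'n' → {'d': 9, 'j': 8, 'g': 6}
info['k'] = info['d']+5 = 14 → {'d': 9, 'j': 8, 'g': 6, 'k': 14}
info['g'] = 6+1 = 7 → {'d': 9, 'j': 8, 'g': 7, 'k': 14}

{'d': 9, 'j': 8, 'g': 7, 'k': 14}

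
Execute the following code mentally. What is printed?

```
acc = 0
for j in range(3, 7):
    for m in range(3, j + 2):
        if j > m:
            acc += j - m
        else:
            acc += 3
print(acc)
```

j=3,m=3: not 3>3, acc = 0+3 = 3
j=3,m=4: not 3>4, acc = 3+3 = 6
j=4,m=3: 4>3, acc = 6+1 = 7
j=4,m=4: not 4>4, acc = 7+3 = 10
j=4,m=5: not 4>5, acc = 10+3 = 13
j=5,m=3: 5>3, acc = 13+2 = 15
j=5,m=4: 5>4, acc = 15+1 = 16
j=5,m=5: not 5>5, acc = 16+3 = 19
j=5,m=6: not 5>6, acc = 19+3 = 22
j=6,m=3: 6>3, acc = 22+3 = 25
j=6,m=4: 6>4, acc = 25+2 = 27
j=6,m=5: 6>5, acc = 27+1 = 28
j=6,m=6: not 6>6, acc = 28+3 = 31
j=6,m=7: not 6>7, acc = 31+3 = 34

34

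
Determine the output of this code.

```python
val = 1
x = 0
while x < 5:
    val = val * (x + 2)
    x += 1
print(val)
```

720

x=0: val = 1*2 = 2
x=1: val = 2*3 = 6
x=2: val = 6*4 = 24
x=3: val = 24*5 = 120
x=4: val = 120*6 = 720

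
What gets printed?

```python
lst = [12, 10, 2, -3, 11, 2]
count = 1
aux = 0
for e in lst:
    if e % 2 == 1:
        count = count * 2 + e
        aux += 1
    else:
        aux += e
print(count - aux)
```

-19

e=12: not odd; aux=12
e=10: not odd; aux=22
e=2: not odd; aux=24
e=-3: odd, count = 1*2+(-3) = -1; aux=25
e=11: odd, count = (-1)*2+11 = 9; aux=26
e=2: not odd; aux=28
count-aux = 9-28 = -19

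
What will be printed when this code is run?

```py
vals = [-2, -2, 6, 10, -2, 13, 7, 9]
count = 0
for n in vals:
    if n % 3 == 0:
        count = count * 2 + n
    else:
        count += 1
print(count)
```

37

n=-2: not %3==0, count = 0+1 = 1
n=-2: not %3==0, count = 1+1 = 2
n=6: %3==0, count = 2*2+6 = 10
n=10: not %3==0, count = 10+1 = 11
n=-2: not %3==0, count = 11+1 = 12
n=13: not %3==0, count = 12+1 = 13
n=7: not %3==0, count = 13+1 = 14
n=9: %3==0, count = 14*2+9 = 37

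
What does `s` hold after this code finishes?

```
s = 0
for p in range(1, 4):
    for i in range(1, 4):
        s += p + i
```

36

p=1,i=1: s = 0+2 = 2
p=1,i=2: s = 2+3 = 5
p=1,i=3: s = 5+4 = 9
p=2,i=1: s = 9+3 = 12
p=2,i=2: s = 12+4 = 16
p=2,i=3: s = 16+5 = 21
p=3,i=1: s = 21+4 = 25
p=3,i=2: s = 25+5 = 30
p=3,i=3: s = 30+6 = 36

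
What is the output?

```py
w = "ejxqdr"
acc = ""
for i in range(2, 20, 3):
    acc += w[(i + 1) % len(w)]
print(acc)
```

qeqeqe

i=2: add w[3]='q' → 'q'
i=5: add w[0]='e' → 'qe'
i=8: add w[3]='q' → 'qeq'
i=11: add w[0]='e' → 'qeqe'
i=14: add w[3]='q' → 'qeqeq'
i=17: add w[0]='e' → 'qeqeqe'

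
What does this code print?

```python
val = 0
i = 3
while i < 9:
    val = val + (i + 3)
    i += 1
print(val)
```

51

i=3: val = 0+6 = 6
i=4: val = 6+7 = 13
i=5: val = 13+8 = 21
i=6: val = 21+9 = 30
i=7: val = 30+10 = 40
i=8: val = 40+11 = 51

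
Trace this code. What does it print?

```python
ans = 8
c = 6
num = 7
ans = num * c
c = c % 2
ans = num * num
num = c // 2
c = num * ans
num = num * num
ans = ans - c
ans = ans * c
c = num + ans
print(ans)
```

0

ans = 7*6 = 42
c = 6%2 = 0
ans = 7*7 = 49
num = 0//2 = 0
c = 0*49 = 0
num = 0*0 = 0
ans = 49-0 = 49
ans = 49*0 = 0
c = 0+0 = 0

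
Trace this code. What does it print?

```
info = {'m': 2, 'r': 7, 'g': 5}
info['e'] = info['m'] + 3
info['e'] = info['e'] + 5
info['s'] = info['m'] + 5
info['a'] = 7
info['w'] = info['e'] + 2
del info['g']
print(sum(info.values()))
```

45

info['e'] = info['m']+3 = 5 → {'m': 2, 'r': 7, 'g': 5, 'e': 5}
info['e'] = info['e']+5 = 10 → {'m': 2, 'r': 7, 'g': 5, 'e': 10}
info['s'] = info['m']+5 = 7 → {'m': 2, 'r': 7, 'g': 5, 'e': 10, 's': 7}
info['a'] = 7 → {'m': 2, 'r': 7, 'g': 5, 'e': 10, 's': 7, 'a': 7}
info['w'] = info['e']+2 = 12 → {'m': 2, 'r': 7, 'g': 5, 'e': 10, 's': 7, 'a': 7, 'w': 12}
del 'g' → {'m': 2, 'r': 7, 'e': 10, 's': 7, 'a': 7, 'w': 12}
sum of values = 45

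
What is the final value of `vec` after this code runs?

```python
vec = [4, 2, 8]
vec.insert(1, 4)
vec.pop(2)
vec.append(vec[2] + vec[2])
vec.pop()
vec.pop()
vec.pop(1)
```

insert 4 at 1 → [4, 4, 2, 8]
pop(2) removes 2 → [4, 4, 8]
append vec[2]+vec[2] = 8+8 = 16 → [4, 4, 8, 16]
pop() removes 16 → [4, 4, 8]
pop() removes 8 → [4, 4]
pop(1) removes 4 → [4]

[4]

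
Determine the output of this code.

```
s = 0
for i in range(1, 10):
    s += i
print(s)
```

i=1: s = 0+1 = 1
i=2: s = 1+2 = 3
i=3: s = 3+3 = 6
i=4: s = 6+4 = 10
i=5: s = 10+5 = 15
i=6: s = 15+6 = 21
i=7: s = 21+7 = 28
i=8: s = 28+8 = 36
i=9: s = 36+9 = 45

45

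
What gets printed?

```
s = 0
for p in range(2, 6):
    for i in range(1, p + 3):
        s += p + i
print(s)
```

156

p=2,i=1: s = 0+3 = 3
p=2,i=2: s = 3+4 = 7
p=2,i=3: s = 7+5 = 12
p=2,i=4: s = 12+6 = 18
p=3,i=1: s = 18+4 = 22
p=3,i=2: s = 22+5 = 27
p=3,i=3: s = 27+6 = 33
p=3,i=4: s = 33+7 = 40
p=3,i=5: s = 40+8 = 48
p=4,i=1: s = 48+5 = 53
p=4,i=2: s = 53+6 = 59
p=4,i=3: s = 59+7 = 66
p=4,i=4: s = 66+8 = 74
p=4,i=5: s = 74+9 = 83
p=4,i=6: s = 83+10 = 93
p=5,i=1: s = 93+6 = 99
p=5,i=2: s = 99+7 = 106
p=5,i=3: s = 106+8 = 114
p=5,i=4: s = 114+9 = 123
p=5,i=5: s = 123+10 = 133
p=5,i=6: s = 133+11 = 144
p=5,i=7: s = 144+12 = 156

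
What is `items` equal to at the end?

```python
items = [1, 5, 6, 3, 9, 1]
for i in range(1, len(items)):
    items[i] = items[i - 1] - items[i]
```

i=1: items[1] = 1-5 = -4 → [1, -4, 6, 3, 9, 1]
i=2: items[2] = (-4)-6 = -10 → [1, -4, -10, 3, 9, 1]
i=3: items[3] = (-10)-3 = -13 → [1, -4, -10, -13, 9, 1]
i=4: items[4] = (-13)-9 = -22 → [1, -4, -10, -13, -22, 1]
i=5: items[5] = (-22)-1 = -23 → [1, -4, -10, -13, -22, -23]

[1, -4, -10, -13, -22, -23]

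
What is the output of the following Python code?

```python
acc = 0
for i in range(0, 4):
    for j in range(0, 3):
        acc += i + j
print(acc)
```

30

i=0,j=0: acc = 0+0 = 0
i=0,j=1: acc = 0+1 = 1
i=0,j=2: acc = 1+2 = 3
i=1,j=0: acc = 3+1 = 4
i=1,j=1: acc = 4+2 = 6
i=1,j=2: acc = 6+3 = 9
i=2,j=0: acc = 9+2 = 11
i=2,j=1: acc = 11+3 = 14
i=2,j=2: acc = 14+4 = 18
i=3,j=0: acc = 18+3 = 21
i=3,j=1: acc = 21+4 = 25
i=3,j=2: acc = 25+5 = 30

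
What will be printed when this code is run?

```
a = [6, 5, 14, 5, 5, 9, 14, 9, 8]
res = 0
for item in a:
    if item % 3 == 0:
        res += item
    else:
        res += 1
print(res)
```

item=6: %3==0, res = 0+6 = 6
item=5: not %3==0, res = 6+1 = 7
item=14: not %3==0, res = 7+1 = 8
item=5: not %3==0, res = 8+1 = 9
item=5: not %3==0, res = 9+1 = 10
item=9: %3==0, res = 10+9 = 19
item=14: not %3==0, res = 19+1 = 20
item=9: %3==0, res = 20+9 = 29
item=8: not %3==0, res = 29+1 = 30

30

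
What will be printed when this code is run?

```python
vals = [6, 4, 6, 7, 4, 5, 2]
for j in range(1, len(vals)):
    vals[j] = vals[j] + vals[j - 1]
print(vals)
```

j=1: vals[1] = 4+6 = 10 → [6, 10, 6, 7, 4, 5, 2]
j=2: vals[2] = 6+10 = 16 → [6, 10, 16, 7, 4, 5, 2]
j=3: vals[3] = 7+16 = 23 → [6, 10, 16, 23, 4, 5, 2]
j=4: vals[4] = 4+23 = 27 → [6, 10, 16, 23, 27, 5, 2]
j=5: vals[5] = 5+27 = 32 → [6, 10, 16, 23, 27, 32, 2]
j=6: vals[6] = 2+32 = 34 → [6, 10, 16, 23, 27, 32, 34]

[6, 10, 16, 23, 27, 32, 34]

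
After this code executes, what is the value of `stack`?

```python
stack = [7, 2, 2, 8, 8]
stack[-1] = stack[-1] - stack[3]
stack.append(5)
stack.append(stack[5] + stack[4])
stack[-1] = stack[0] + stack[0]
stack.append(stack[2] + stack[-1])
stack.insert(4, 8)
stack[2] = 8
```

[7, 2, 8, 8, 8, 0, 5, 14, 16]

stack[-1] = stack[-1]-stack[3] = 8-8 = 0 → [7, 2, 2, 8, 0]
append 5 → [7, 2, 2, 8, 0, 5]
append stack[5]+stack[4] = 5+0 = 5 → [7, 2, 2, 8, 0, 5, 5]
stack[-1] = stack[0]+stack[0] = 7+7 = 14 → [7, 2, 2, 8, 0, 5, 14]
append stack[2]+stack[-1] = 2+14 = 16 → [7, 2, 2, 8, 0, 5, 14, 16]
insert 8 at 4 → [7, 2, 2, 8, 8, 0, 5, 14, 16]
stack[2] = 8 → [7, 2, 8, 8, 8, 0, 5, 14, 16]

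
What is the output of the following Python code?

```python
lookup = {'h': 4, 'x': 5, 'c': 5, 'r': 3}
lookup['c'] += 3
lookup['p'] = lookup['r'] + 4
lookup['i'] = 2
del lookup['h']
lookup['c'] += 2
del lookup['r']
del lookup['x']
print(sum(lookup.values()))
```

19

lookup['c'] = 5+3 = 8 → {'h': 4, 'x': 5, 'c': 8, 'r': 3}
lookup['p'] = lookup['r']+4 = 7 → {'h': 4, 'x': 5, 'c': 8, 'r': 3, 'p': 7}
lookup['i'] = 2 → {'h': 4, 'x': 5, 'c': 8, 'r': 3, 'p': 7, 'i': 2}
del 'h' → {'x': 5, 'c': 8, 'r': 3, 'p': 7, 'i': 2}
lookup['c'] = 8+2 = 10 → {'x': 5, 'c': 10, 'r': 3, 'p': 7, 'i': 2}
del 'r' → {'x': 5, 'c': 10, 'p': 7, 'i': 2}
del 'x' → {'c': 10, 'p': 7, 'i': 2}
sum of values = 19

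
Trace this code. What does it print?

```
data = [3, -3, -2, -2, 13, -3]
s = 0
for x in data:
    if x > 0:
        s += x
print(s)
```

x=3: >0, s = 0+3 = 3
x=-3: not >0
x=-2: not >0
x=-2: not >0
x=13: >0, s = 3+13 = 16
x=-3: not >0

16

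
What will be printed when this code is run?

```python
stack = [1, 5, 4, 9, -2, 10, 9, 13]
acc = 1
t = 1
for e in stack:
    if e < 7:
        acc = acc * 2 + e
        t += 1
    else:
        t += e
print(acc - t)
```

e=1: <7, acc = 1*2+1 = 3; t=2
e=5: <7, acc = 3*2+5 = 11; t=3
e=4: <7, acc = 11*2+4 = 26; t=4
e=9: not <7; t=13
e=-2: <7, acc = 26*2+(-2) = 50; t=14
e=10: not <7; t=24
e=9: not <7; t=33
e=13: not <7; t=46
acc-t = 50-46 = 4

4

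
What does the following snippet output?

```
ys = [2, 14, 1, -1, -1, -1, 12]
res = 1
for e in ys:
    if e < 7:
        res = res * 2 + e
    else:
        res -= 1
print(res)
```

e=2: <7, res = 1*2+2 = 4
e=14: not <7, res = 4-1 = 3
e=1: <7, res = 3*2+1 = 7
e=-1: <7, res = 7*2+(-1) = 13
e=-1: <7, res = 13*2+(-1) = 25
e=-1: <7, res = 25*2+(-1) = 49
e=12: not <7, res = 49-1 = 48

48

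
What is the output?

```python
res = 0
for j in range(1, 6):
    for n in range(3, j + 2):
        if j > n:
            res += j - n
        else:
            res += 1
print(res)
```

11

j=2,n=3: not 2>3, res = 0+1 = 1
j=3,n=3: not 3>3, res = 1+1 = 2
j=3,n=4: not 3>4, res = 2+1 = 3
j=4,n=3: 4>3, res = 3+1 = 4
j=4,n=4: not 4>4, res = 4+1 = 5
j=4,n=5: not 4>5, res = 5+1 = 6
j=5,n=3: 5>3, res = 6+2 = 8
j=5,n=4: 5>4, res = 8+1 = 9
j=5,n=5: not 5>5, res = 9+1 = 10
j=5,n=6: not 5>6, res = 10+1 = 11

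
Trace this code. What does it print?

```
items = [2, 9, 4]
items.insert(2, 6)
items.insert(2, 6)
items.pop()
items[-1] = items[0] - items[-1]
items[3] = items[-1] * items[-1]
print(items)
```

insert 6 at 2 → [2, 9, 6, 4]
insert 6 at 2 → [2, 9, 6, 6, 4]
pop() removes 4 → [2, 9, 6, 6]
items[-1] = items[0]-items[-1] = 2-6 = -4 → [2, 9, 6, -4]
items[3] = items[-1]*items[-1] = (-4)*(-4) = 16 → [2, 9, 6, 16]

[2, 9, 6, 16]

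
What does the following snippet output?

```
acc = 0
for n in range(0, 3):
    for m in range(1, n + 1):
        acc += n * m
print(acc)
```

7

n=1,m=1: acc = 0+1 = 1
n=2,m=1: acc = 1+2 = 3
n=2,m=2: acc = 3+4 = 7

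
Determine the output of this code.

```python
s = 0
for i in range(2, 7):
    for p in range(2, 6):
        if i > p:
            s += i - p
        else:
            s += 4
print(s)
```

i=2,p=2: not 2>2, s = 0+4 = 4
i=2,p=3: not 2>3, s = 4+4 = 8
i=2,p=4: not 2>4, s = 8+4 = 12
i=2,p=5: not 2>5, s = 12+4 = 16
i=3,p=2: 3>2, s = 16+1 = 17
i=3,p=3: not 3>3, s = 17+4 = 21
i=3,p=4: not 3>4, s = 21+4 = 25
i=3,p=5: not 3>5, s = 25+4 = 29
i=4,p=2: 4>2, s = 29+2 = 31
i=4,p=3: 4>3, s = 31+1 = 32
i=4,p=4: not 4>4, s = 32+4 = 36
i=4,p=5: not 4>5, s = 36+4 = 40
i=5,p=2: 5>2, s = 40+3 = 43
i=5,p=3: 5>3, s = 43+2 = 45
i=5,p=4: 5>4, s = 45+1 = 46
i=5,p=5: not 5>5, s = 46+4 = 50
i=6,p=2: 6>2, s = 50+4 = 54
i=6,p=3: 6>3, s = 54+3 = 57
i=6,p=4: 6>4, s = 57+2 = 59
i=6,p=5: 6>5, s = 59+1 = 60

60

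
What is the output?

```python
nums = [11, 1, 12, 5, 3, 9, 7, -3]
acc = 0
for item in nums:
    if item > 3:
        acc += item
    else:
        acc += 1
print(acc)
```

47

item=11: >3, acc = 0+11 = 11
item=1: not >3, acc = 11+1 = 12
item=12: >3, acc = 12+12 = 24
item=5: >3, acc = 24+5 = 29
item=3: not >3, acc = 29+1 = 30
item=9: >3, acc = 30+9 = 39
item=7: >3, acc = 39+7 = 46
item=-3: not >3, acc = 46+1 = 47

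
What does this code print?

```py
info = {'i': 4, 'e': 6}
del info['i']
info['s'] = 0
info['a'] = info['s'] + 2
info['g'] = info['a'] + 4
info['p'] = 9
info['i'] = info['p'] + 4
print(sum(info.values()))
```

36

del 'i' → {'e': 6}
info['s'] = 0 → {'e': 6, 's': 0}
info['a'] = info['s']+2 = 2 → {'e': 6, 's': 0, 'a': 2}
info['g'] = info['a']+4 = 6 → {'e': 6, 's': 0, 'a': 2, 'g': 6}
info['p'] = 9 → {'e': 6, 's': 0, 'a': 2, 'g': 6, 'p': 9}
info['i'] = info['p']+4 = 13 → {'e': 6, 's': 0, 'a': 2, 'g': 6, 'p': 9, 'i': 13}
sum of values = 36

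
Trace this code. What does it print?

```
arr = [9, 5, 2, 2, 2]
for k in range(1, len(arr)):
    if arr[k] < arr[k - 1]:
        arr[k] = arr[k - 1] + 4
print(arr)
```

k=1: 5<9, arr[1] = 9+4 = 13 → [9, 13, 2, 2, 2]
k=2: 2<13, arr[2] = 13+4 = 17 → [9, 13, 17, 2, 2]
k=3: 2<17, arr[3] = 17+4 = 21 → [9, 13, 17, 21, 2]
k=4: 2<21, arr[4] = 21+4 = 25 → [9, 13, 17, 21, 25]

[9, 13, 17, 21, 25]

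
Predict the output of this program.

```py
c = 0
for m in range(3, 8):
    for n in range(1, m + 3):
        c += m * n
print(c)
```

m=3,n=1: c = 0+3 = 3
m=3,n=2: c = 3+6 = 9
m=3,n=3: c = 9+9 = 18
m=3,n=4: c = 18+12 = 30
m=3,n=5: c = 30+15 = 45
m=4,n=1: c = 45+4 = 49
m=4,n=2: c = 49+8 = 57
m=4,n=3: c = 57+12 = 69
m=4,n=4: c = 69+16 = 85
m=4,n=5: c = 85+20 = 105
m=4,n=6: c = 105+24 = 129
m=5,n=1: c = 129+5 = 134
m=5,n=2: c = 134+10 = 144
m=5,n=3: c = 144+15 = 159
m=5,n=4: c = 159+20 = 179
m=5,n=5: c = 179+25 = 204
m=5,n=6: c = 204+30 = 234
m=5,n=7: c = 234+35 = 269
m=6,n=1: c = 269+6 = 275
m=6,n=2: c = 275+12 = 287
m=6,n=3: c = 287+18 = 305
m=6,n=4: c = 305+24 = 329
m=6,n=5: c = 329+30 = 359
m=6,n=6: c = 359+36 = 395
m=6,n=7: c = 395+42 = 437
m=6,n=8: c = 437+48 = 485
m=7,n=1: c = 485+7 = 492
m=7,n=2: c = 492+14 = 506
m=7,n=3: c = 506+21 = 527
m=7,n=4: c = 527+28 = 555
m=7,n=5: c = 555+35 = 590
m=7,n=6: c = 590+42 = 632
m=7,n=7: c = 632+49 = 681
m=7,n=8: c = 681+56 = 737
m=7,n=9: c = 737+63 = 800

800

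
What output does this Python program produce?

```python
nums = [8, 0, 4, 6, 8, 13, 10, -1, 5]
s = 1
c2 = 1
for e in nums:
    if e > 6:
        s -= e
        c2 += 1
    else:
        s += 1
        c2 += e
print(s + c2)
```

e=8: >6, s = 1-8 = -7; c2=2
e=0: not >6, s = (-7)+1 = -6; c2=2
e=4: not >6, s = (-6)+1 = -5; c2=6
e=6: not >6, s = (-5)+1 = -4; c2=12
e=8: >6, s = (-4)-8 = -12; c2=13
e=13: >6, s = (-12)-13 = -25; c2=14
e=10: >6, s = (-25)-10 = -35; c2=15
e=-1: not >6, s = (-35)+1 = -34; c2=14
e=5: not >6, s = (-34)+1 = -33; c2=19
s+c2 = (-33)+19 = -14

-14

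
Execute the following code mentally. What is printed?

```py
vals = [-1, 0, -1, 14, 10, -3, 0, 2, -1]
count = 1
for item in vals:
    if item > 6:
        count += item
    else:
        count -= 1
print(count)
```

item=-1: not >6, count = 1-1 = 0
item=0: not >6, count = 0-1 = -1
item=-1: not >6, count = (-1)-1 = -2
item=14: >6, count = (-2)+14 = 12
item=10: >6, count = 12+10 = 22
item=-3: not >6, count = 22-1 = 21
item=0: not >6, count = 21-1 = 20
item=2: not >6, count = 20-1 = 19
item=-1: not >6, count = 19-1 = 18

18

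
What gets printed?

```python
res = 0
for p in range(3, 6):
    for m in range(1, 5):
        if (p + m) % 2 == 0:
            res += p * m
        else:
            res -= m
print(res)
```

p=3,m=1: even sum, res = 0+3 = 3
p=3,m=2: odd sum, res = 3-2 = 1
p=3,m=3: even sum, res = 1+9 = 10
p=3,m=4: odd sum, res = 10-4 = 6
p=4,m=1: odd sum, res = 6-1 = 5
p=4,m=2: even sum, res = 5+8 = 13
p=4,m=3: odd sum, res = 13-3 = 10
p=4,m=4: even sum, res = 10+16 = 26
p=5,m=1: even sum, res = 26+5 = 31
p=5,m=2: odd sum, res = 31-2 = 29
p=5,m=3: even sum, res = 29+15 = 44
p=5,m=4: odd sum, res = 44-4 = 40

40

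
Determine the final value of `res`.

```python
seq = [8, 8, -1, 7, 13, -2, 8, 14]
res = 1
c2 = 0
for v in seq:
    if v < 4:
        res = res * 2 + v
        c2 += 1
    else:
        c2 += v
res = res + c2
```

60

v=8: not <4; c2=8
v=8: not <4; c2=16
v=-1: <4, res = 1*2+(-1) = 1; c2=17
v=7: not <4; c2=24
v=13: not <4; c2=37
v=-2: <4, res = 1*2+(-2) = 0; c2=38
v=8: not <4; c2=46
v=14: not <4; c2=60
res+c2 = 0+60 = 60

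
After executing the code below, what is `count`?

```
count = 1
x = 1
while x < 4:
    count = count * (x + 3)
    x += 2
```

24

x=1: count = 1*4 = 4
x=3: count = 4*6 = 24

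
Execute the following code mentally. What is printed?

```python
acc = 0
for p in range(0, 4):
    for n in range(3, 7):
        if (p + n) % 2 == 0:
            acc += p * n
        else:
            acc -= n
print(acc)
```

p=0,n=3: odd sum, acc = 0-3 = -3
p=0,n=4: even sum, acc = (-3)+0 = -3
p=0,n=5: odd sum, acc = (-3)-5 = -8
p=0,n=6: even sum, acc = (-8)+0 = -8
p=1,n=3: even sum, acc = (-8)+3 = -5
p=1,n=4: odd sum, acc = (-5)-4 = -9
p=1,n=5: even sum, acc = (-9)+5 = -4
p=1,n=6: odd sum, acc = (-4)-6 = -10
p=2,n=3: odd sum, acc = (-10)-3 = -13
p=2,n=4: even sum, acc = (-13)+8 = -5
p=2,n=5: odd sum, acc = (-5)-5 = -10
p=2,n=6: even sum, acc = (-10)+12 = 2
p=3,n=3: even sum, acc = 2+9 = 11
p=3,n=4: odd sum, acc = 11-4 = 7
p=3,n=5: even sum, acc = 7+15 = 22
p=3,n=6: odd sum, acc = 22-6 = 16

16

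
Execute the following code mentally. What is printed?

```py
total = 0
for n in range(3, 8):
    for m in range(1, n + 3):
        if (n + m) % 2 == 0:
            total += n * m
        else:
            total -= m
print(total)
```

n=3,m=1: even sum, total = 0+3 = 3
n=3,m=2: odd sum, total = 3-2 = 1
n=3,m=3: even sum, total = 1+9 = 10
n=3,m=4: odd sum, total = 10-4 = 6
n=3,m=5: even sum, total = 6+15 = 21
n=4,m=1: odd sum, total = 21-1 = 20
n=4,m=2: even sum, total = 20+8 = 28
n=4,m=3: odd sum, total = 28-3 = 25
n=4,m=4: even sum, total = 25+16 = 41
n=4,m=5: odd sum, total = 41-5 = 36
n=4,m=6: even sum, total = 36+24 = 60
n=5,m=1: even sum, total = 60+5 = 65
n=5,m=2: odd sum, total = 65-2 = 63
n=5,m=3: even sum, total = 63+15 = 78
n=5,m=4: odd sum, total = 78-4 = 74
n=5,m=5: even sum, total = 74+25 = 99
n=5,m=6: odd sum, total = 99-6 = 93
n=5,m=7: even sum, total = 93+35 = 128
n=6,m=1: odd sum, total = 128-1 = 127
n=6,m=2: even sum, total = 127+12 = 139
n=6,m=3: odd sum, total = 139-3 = 136
n=6,m=4: even sum, total = 136+24 = 160
n=6,m=5: odd sum, total = 160-5 = 155
n=6,m=6: even sum, total = 155+36 = 191
n=6,m=7: odd sum, total = 191-7 = 184
n=6,m=8: even sum, total = 184+48 = 232
n=7,m=1: even sum, total = 232+7 = 239
n=7,m=2: odd sum, total = 239-2 = 237
n=7,m=3: even sum, total = 237+21 = 258
n=7,m=4: odd sum, total = 258-4 = 254
n=7,m=5: even sum, total = 254+35 = 289
n=7,m=6: odd sum, total = 289-6 = 283
n=7,m=7: even sum, total = 283+49 = 332
n=7,m=8: odd sum, total = 332-8 = 324
n=7,m=9: even sum, total = 324+63 = 387

387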